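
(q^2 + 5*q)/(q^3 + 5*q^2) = 1/q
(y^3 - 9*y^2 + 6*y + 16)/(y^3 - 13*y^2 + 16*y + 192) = (y^2 - y - 2)/(y^2 - 5*y - 24)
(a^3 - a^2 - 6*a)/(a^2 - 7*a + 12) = a*(a + 2)/(a - 4)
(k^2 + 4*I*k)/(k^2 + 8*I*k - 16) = k/(k + 4*I)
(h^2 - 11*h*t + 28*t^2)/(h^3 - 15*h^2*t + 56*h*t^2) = (-h + 4*t)/(h*(-h + 8*t))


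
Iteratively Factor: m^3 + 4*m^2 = (m + 4)*(m^2) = m*(m + 4)*(m)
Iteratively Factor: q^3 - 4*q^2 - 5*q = (q)*(q^2 - 4*q - 5) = q*(q - 5)*(q + 1)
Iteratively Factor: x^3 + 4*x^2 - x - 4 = (x + 1)*(x^2 + 3*x - 4) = (x - 1)*(x + 1)*(x + 4)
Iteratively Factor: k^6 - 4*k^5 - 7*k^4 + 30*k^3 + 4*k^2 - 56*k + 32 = (k - 4)*(k^5 - 7*k^3 + 2*k^2 + 12*k - 8) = (k - 4)*(k + 2)*(k^4 - 2*k^3 - 3*k^2 + 8*k - 4) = (k - 4)*(k - 1)*(k + 2)*(k^3 - k^2 - 4*k + 4) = (k - 4)*(k - 1)^2*(k + 2)*(k^2 - 4) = (k - 4)*(k - 2)*(k - 1)^2*(k + 2)*(k + 2)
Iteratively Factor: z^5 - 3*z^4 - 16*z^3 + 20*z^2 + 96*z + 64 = (z + 2)*(z^4 - 5*z^3 - 6*z^2 + 32*z + 32) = (z + 2)^2*(z^3 - 7*z^2 + 8*z + 16) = (z - 4)*(z + 2)^2*(z^2 - 3*z - 4) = (z - 4)^2*(z + 2)^2*(z + 1)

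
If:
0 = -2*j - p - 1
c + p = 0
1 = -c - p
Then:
No Solution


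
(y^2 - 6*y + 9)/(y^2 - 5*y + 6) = (y - 3)/(y - 2)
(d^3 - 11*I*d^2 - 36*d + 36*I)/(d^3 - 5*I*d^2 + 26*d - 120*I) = (d^2 - 5*I*d - 6)/(d^2 + I*d + 20)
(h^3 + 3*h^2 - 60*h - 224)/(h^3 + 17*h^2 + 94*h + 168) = (h - 8)/(h + 6)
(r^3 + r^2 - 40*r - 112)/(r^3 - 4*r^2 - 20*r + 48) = (r^2 - 3*r - 28)/(r^2 - 8*r + 12)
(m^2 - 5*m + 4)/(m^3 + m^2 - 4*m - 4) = (m^2 - 5*m + 4)/(m^3 + m^2 - 4*m - 4)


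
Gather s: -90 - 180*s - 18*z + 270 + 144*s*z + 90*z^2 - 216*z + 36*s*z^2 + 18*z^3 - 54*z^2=s*(36*z^2 + 144*z - 180) + 18*z^3 + 36*z^2 - 234*z + 180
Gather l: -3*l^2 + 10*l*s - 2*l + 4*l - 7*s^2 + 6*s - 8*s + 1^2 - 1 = -3*l^2 + l*(10*s + 2) - 7*s^2 - 2*s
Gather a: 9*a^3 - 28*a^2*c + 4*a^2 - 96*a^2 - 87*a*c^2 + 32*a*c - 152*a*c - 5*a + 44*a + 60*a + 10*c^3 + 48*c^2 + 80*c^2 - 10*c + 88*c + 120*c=9*a^3 + a^2*(-28*c - 92) + a*(-87*c^2 - 120*c + 99) + 10*c^3 + 128*c^2 + 198*c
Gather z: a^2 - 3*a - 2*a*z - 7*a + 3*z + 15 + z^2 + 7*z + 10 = a^2 - 10*a + z^2 + z*(10 - 2*a) + 25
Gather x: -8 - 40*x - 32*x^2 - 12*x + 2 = -32*x^2 - 52*x - 6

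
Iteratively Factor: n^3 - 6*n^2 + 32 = (n + 2)*(n^2 - 8*n + 16) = (n - 4)*(n + 2)*(n - 4)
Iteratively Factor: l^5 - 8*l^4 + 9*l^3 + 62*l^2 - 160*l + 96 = (l - 4)*(l^4 - 4*l^3 - 7*l^2 + 34*l - 24) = (l - 4)*(l + 3)*(l^3 - 7*l^2 + 14*l - 8) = (l - 4)*(l - 2)*(l + 3)*(l^2 - 5*l + 4) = (l - 4)*(l - 2)*(l - 1)*(l + 3)*(l - 4)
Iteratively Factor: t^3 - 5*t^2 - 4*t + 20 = (t - 5)*(t^2 - 4) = (t - 5)*(t - 2)*(t + 2)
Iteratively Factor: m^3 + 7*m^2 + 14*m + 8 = (m + 4)*(m^2 + 3*m + 2) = (m + 1)*(m + 4)*(m + 2)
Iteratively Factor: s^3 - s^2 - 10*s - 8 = (s + 2)*(s^2 - 3*s - 4) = (s - 4)*(s + 2)*(s + 1)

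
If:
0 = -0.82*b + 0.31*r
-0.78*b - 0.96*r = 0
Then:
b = 0.00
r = 0.00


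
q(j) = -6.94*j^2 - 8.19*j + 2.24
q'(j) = -13.88*j - 8.19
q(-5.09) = -135.88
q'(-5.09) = 62.46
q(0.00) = 2.24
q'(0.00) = -8.19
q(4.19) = -153.92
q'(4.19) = -66.35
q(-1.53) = -1.48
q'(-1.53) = 13.05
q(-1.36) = 0.54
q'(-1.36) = 10.69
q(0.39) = -2.01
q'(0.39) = -13.60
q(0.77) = -8.18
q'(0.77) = -18.88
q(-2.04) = -9.93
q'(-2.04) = 20.13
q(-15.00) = -1436.41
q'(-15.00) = 200.01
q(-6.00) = -198.46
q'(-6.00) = 75.09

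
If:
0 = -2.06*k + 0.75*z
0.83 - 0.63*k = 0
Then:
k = 1.32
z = 3.62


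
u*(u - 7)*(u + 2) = u^3 - 5*u^2 - 14*u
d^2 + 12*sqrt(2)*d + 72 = (d + 6*sqrt(2))^2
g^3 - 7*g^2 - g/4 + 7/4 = (g - 7)*(g - 1/2)*(g + 1/2)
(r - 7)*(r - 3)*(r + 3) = r^3 - 7*r^2 - 9*r + 63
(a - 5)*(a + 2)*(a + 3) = a^3 - 19*a - 30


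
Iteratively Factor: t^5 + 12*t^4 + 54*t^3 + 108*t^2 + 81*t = (t + 3)*(t^4 + 9*t^3 + 27*t^2 + 27*t) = (t + 3)^2*(t^3 + 6*t^2 + 9*t) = (t + 3)^3*(t^2 + 3*t) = (t + 3)^4*(t)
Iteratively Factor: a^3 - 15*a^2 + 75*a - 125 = (a - 5)*(a^2 - 10*a + 25) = (a - 5)^2*(a - 5)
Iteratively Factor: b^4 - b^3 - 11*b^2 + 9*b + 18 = (b + 3)*(b^3 - 4*b^2 + b + 6) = (b - 2)*(b + 3)*(b^2 - 2*b - 3) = (b - 3)*(b - 2)*(b + 3)*(b + 1)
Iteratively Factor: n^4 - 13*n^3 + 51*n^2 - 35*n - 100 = (n - 5)*(n^3 - 8*n^2 + 11*n + 20) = (n - 5)*(n - 4)*(n^2 - 4*n - 5) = (n - 5)^2*(n - 4)*(n + 1)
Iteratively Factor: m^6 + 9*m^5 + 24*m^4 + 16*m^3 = (m + 4)*(m^5 + 5*m^4 + 4*m^3) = m*(m + 4)*(m^4 + 5*m^3 + 4*m^2) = m^2*(m + 4)*(m^3 + 5*m^2 + 4*m) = m^2*(m + 1)*(m + 4)*(m^2 + 4*m) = m^2*(m + 1)*(m + 4)^2*(m)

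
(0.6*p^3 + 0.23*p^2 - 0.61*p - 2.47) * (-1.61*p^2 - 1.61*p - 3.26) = -0.966*p^5 - 1.3363*p^4 - 1.3442*p^3 + 4.209*p^2 + 5.9653*p + 8.0522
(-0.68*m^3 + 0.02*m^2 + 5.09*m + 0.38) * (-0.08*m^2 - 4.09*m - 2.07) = 0.0544*m^5 + 2.7796*m^4 + 0.9186*m^3 - 20.8899*m^2 - 12.0905*m - 0.7866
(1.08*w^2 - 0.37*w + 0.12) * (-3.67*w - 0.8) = -3.9636*w^3 + 0.4939*w^2 - 0.1444*w - 0.096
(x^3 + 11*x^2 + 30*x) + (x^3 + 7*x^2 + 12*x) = 2*x^3 + 18*x^2 + 42*x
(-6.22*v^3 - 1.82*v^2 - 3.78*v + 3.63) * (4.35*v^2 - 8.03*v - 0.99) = -27.057*v^5 + 42.0296*v^4 + 4.3294*v^3 + 47.9457*v^2 - 25.4067*v - 3.5937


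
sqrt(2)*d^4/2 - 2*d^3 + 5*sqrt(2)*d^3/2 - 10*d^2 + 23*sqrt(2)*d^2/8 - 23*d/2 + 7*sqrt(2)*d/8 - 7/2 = (d + 1/2)*(d + 7/2)*(d - 2*sqrt(2))*(sqrt(2)*d/2 + sqrt(2)/2)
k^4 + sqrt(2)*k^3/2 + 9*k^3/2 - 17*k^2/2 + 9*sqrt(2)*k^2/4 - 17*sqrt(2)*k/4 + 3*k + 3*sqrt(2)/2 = (k - 1)*(k - 1/2)*(k + 6)*(k + sqrt(2)/2)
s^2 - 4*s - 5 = (s - 5)*(s + 1)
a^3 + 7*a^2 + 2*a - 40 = (a - 2)*(a + 4)*(a + 5)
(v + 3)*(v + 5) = v^2 + 8*v + 15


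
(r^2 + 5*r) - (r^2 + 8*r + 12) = -3*r - 12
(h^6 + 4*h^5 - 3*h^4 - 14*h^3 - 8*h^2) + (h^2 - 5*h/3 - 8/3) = h^6 + 4*h^5 - 3*h^4 - 14*h^3 - 7*h^2 - 5*h/3 - 8/3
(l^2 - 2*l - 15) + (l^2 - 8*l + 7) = 2*l^2 - 10*l - 8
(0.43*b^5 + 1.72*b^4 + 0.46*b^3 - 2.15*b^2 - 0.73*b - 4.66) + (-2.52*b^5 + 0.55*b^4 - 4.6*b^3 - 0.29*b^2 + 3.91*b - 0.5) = -2.09*b^5 + 2.27*b^4 - 4.14*b^3 - 2.44*b^2 + 3.18*b - 5.16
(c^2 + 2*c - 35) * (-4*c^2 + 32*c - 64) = -4*c^4 + 24*c^3 + 140*c^2 - 1248*c + 2240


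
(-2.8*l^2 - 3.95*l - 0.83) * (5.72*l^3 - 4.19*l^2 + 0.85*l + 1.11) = -16.016*l^5 - 10.862*l^4 + 9.4229*l^3 - 2.9878*l^2 - 5.09*l - 0.9213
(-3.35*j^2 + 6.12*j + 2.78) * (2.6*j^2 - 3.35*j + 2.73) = -8.71*j^4 + 27.1345*j^3 - 22.4195*j^2 + 7.3946*j + 7.5894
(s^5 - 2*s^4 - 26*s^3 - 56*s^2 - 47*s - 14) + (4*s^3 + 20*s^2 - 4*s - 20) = s^5 - 2*s^4 - 22*s^3 - 36*s^2 - 51*s - 34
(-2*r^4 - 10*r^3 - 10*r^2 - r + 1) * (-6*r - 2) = 12*r^5 + 64*r^4 + 80*r^3 + 26*r^2 - 4*r - 2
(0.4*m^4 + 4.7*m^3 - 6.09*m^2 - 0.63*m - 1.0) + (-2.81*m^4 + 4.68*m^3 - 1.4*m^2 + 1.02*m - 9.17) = -2.41*m^4 + 9.38*m^3 - 7.49*m^2 + 0.39*m - 10.17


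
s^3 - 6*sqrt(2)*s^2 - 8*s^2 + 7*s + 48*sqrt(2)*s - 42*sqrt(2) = (s - 7)*(s - 1)*(s - 6*sqrt(2))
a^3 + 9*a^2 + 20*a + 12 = (a + 1)*(a + 2)*(a + 6)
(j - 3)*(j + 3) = j^2 - 9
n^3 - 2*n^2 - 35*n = n*(n - 7)*(n + 5)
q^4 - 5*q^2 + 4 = (q - 2)*(q - 1)*(q + 1)*(q + 2)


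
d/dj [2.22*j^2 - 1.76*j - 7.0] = 4.44*j - 1.76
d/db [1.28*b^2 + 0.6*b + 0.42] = 2.56*b + 0.6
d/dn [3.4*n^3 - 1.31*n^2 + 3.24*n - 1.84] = 10.2*n^2 - 2.62*n + 3.24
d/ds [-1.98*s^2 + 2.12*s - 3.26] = 2.12 - 3.96*s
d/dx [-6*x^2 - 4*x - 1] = -12*x - 4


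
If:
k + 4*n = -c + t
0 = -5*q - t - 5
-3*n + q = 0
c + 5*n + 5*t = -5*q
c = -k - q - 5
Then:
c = 25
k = -30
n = 0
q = 0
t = -5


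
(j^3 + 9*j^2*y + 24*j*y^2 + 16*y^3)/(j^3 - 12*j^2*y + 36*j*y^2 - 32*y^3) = (j^3 + 9*j^2*y + 24*j*y^2 + 16*y^3)/(j^3 - 12*j^2*y + 36*j*y^2 - 32*y^3)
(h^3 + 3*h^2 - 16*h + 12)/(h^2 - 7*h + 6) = (h^2 + 4*h - 12)/(h - 6)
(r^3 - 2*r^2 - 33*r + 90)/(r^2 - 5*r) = r + 3 - 18/r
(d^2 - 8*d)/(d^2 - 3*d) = (d - 8)/(d - 3)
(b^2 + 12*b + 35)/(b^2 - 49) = (b + 5)/(b - 7)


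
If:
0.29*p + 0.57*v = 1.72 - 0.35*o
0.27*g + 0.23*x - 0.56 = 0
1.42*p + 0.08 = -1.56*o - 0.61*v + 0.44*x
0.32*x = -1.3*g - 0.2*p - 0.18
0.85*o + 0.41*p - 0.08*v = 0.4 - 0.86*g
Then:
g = -0.26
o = 2.77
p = -3.60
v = 3.15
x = 2.74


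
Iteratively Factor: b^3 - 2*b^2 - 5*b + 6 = (b - 1)*(b^2 - b - 6) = (b - 1)*(b + 2)*(b - 3)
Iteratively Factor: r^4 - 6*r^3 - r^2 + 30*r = (r - 5)*(r^3 - r^2 - 6*r) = (r - 5)*(r - 3)*(r^2 + 2*r) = (r - 5)*(r - 3)*(r + 2)*(r)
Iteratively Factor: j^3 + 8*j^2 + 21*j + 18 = (j + 3)*(j^2 + 5*j + 6) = (j + 3)^2*(j + 2)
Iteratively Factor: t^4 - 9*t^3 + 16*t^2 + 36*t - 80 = (t - 4)*(t^3 - 5*t^2 - 4*t + 20) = (t - 5)*(t - 4)*(t^2 - 4) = (t - 5)*(t - 4)*(t - 2)*(t + 2)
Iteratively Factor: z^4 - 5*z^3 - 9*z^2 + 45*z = (z - 3)*(z^3 - 2*z^2 - 15*z) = z*(z - 3)*(z^2 - 2*z - 15) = z*(z - 5)*(z - 3)*(z + 3)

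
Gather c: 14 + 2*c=2*c + 14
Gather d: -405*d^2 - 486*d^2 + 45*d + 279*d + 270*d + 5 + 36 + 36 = -891*d^2 + 594*d + 77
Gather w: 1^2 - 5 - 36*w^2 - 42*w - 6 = -36*w^2 - 42*w - 10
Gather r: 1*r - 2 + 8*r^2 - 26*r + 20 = 8*r^2 - 25*r + 18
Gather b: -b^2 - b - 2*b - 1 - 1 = -b^2 - 3*b - 2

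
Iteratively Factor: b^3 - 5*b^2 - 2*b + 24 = (b - 4)*(b^2 - b - 6) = (b - 4)*(b - 3)*(b + 2)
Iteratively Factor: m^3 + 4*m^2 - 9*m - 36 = (m - 3)*(m^2 + 7*m + 12) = (m - 3)*(m + 3)*(m + 4)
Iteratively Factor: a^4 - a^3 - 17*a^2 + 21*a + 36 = (a - 3)*(a^3 + 2*a^2 - 11*a - 12) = (a - 3)^2*(a^2 + 5*a + 4) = (a - 3)^2*(a + 1)*(a + 4)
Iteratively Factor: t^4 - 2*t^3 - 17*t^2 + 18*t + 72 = (t - 4)*(t^3 + 2*t^2 - 9*t - 18) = (t - 4)*(t + 3)*(t^2 - t - 6) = (t - 4)*(t - 3)*(t + 3)*(t + 2)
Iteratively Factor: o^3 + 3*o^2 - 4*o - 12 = (o + 2)*(o^2 + o - 6) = (o - 2)*(o + 2)*(o + 3)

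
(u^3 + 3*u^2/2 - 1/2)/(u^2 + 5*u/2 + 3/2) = (2*u^2 + u - 1)/(2*u + 3)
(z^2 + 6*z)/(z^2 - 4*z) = (z + 6)/(z - 4)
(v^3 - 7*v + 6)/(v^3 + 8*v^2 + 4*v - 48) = (v^2 + 2*v - 3)/(v^2 + 10*v + 24)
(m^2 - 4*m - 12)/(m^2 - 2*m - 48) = (-m^2 + 4*m + 12)/(-m^2 + 2*m + 48)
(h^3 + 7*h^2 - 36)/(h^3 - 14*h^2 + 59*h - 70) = (h^2 + 9*h + 18)/(h^2 - 12*h + 35)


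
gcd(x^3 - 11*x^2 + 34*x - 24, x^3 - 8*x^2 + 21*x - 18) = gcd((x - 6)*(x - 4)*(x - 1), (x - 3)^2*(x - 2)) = 1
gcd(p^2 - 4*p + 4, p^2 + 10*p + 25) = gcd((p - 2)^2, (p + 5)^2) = 1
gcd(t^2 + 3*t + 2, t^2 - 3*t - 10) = t + 2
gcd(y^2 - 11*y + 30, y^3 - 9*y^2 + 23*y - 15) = y - 5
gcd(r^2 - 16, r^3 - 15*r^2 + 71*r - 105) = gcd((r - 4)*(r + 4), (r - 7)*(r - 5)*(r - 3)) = 1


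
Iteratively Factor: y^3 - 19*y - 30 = (y + 2)*(y^2 - 2*y - 15) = (y - 5)*(y + 2)*(y + 3)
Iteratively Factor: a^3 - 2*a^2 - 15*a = (a)*(a^2 - 2*a - 15) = a*(a + 3)*(a - 5)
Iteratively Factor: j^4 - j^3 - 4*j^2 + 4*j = (j)*(j^3 - j^2 - 4*j + 4) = j*(j - 1)*(j^2 - 4) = j*(j - 2)*(j - 1)*(j + 2)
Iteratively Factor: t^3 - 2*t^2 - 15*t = (t - 5)*(t^2 + 3*t) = (t - 5)*(t + 3)*(t)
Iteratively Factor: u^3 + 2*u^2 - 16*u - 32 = (u + 4)*(u^2 - 2*u - 8) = (u - 4)*(u + 4)*(u + 2)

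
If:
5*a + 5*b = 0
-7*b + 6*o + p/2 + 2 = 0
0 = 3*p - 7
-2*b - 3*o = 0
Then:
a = -19/66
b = 19/66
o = -19/99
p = 7/3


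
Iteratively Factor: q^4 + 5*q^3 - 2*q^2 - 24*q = (q + 4)*(q^3 + q^2 - 6*q) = (q - 2)*(q + 4)*(q^2 + 3*q) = (q - 2)*(q + 3)*(q + 4)*(q)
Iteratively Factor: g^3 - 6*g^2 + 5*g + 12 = (g + 1)*(g^2 - 7*g + 12) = (g - 4)*(g + 1)*(g - 3)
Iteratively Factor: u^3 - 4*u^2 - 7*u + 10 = (u - 1)*(u^2 - 3*u - 10) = (u - 5)*(u - 1)*(u + 2)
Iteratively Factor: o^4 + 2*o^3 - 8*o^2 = (o - 2)*(o^3 + 4*o^2) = o*(o - 2)*(o^2 + 4*o) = o*(o - 2)*(o + 4)*(o)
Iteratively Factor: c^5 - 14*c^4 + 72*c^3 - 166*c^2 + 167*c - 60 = (c - 3)*(c^4 - 11*c^3 + 39*c^2 - 49*c + 20) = (c - 5)*(c - 3)*(c^3 - 6*c^2 + 9*c - 4) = (c - 5)*(c - 3)*(c - 1)*(c^2 - 5*c + 4) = (c - 5)*(c - 4)*(c - 3)*(c - 1)*(c - 1)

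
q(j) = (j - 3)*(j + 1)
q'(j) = 2*j - 2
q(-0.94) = -0.24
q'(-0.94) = -3.88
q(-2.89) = 11.13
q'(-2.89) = -7.78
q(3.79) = 3.78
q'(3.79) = 5.58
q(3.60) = 2.76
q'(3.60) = 5.20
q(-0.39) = -2.07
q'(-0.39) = -2.78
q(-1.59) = 2.71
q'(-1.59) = -5.18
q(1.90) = -3.19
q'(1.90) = 1.80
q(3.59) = 2.71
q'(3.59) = 5.18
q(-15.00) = 252.00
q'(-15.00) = -32.00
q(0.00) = -3.00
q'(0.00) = -2.00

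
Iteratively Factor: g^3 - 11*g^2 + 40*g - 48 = (g - 3)*(g^2 - 8*g + 16) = (g - 4)*(g - 3)*(g - 4)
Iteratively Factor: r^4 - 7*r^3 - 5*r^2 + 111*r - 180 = (r + 4)*(r^3 - 11*r^2 + 39*r - 45) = (r - 5)*(r + 4)*(r^2 - 6*r + 9) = (r - 5)*(r - 3)*(r + 4)*(r - 3)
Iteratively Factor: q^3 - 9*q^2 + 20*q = (q - 4)*(q^2 - 5*q) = q*(q - 4)*(q - 5)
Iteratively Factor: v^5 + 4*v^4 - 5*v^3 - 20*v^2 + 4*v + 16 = (v - 2)*(v^4 + 6*v^3 + 7*v^2 - 6*v - 8) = (v - 2)*(v - 1)*(v^3 + 7*v^2 + 14*v + 8) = (v - 2)*(v - 1)*(v + 2)*(v^2 + 5*v + 4) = (v - 2)*(v - 1)*(v + 2)*(v + 4)*(v + 1)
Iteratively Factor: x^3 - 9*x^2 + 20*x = (x - 4)*(x^2 - 5*x) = (x - 5)*(x - 4)*(x)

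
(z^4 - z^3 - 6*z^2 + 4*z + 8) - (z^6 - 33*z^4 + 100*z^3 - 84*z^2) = -z^6 + 34*z^4 - 101*z^3 + 78*z^2 + 4*z + 8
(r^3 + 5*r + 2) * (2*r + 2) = 2*r^4 + 2*r^3 + 10*r^2 + 14*r + 4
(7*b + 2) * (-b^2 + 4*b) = -7*b^3 + 26*b^2 + 8*b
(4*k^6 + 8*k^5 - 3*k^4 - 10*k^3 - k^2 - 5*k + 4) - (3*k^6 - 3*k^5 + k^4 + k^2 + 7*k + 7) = k^6 + 11*k^5 - 4*k^4 - 10*k^3 - 2*k^2 - 12*k - 3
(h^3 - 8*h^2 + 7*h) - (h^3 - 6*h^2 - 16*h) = -2*h^2 + 23*h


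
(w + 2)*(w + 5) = w^2 + 7*w + 10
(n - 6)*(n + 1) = n^2 - 5*n - 6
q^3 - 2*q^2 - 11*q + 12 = (q - 4)*(q - 1)*(q + 3)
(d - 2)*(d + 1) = d^2 - d - 2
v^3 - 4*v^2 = v^2*(v - 4)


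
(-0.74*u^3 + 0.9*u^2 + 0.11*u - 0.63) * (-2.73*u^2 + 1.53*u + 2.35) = 2.0202*u^5 - 3.5892*u^4 - 0.6623*u^3 + 4.0032*u^2 - 0.7054*u - 1.4805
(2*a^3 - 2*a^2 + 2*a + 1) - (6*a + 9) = 2*a^3 - 2*a^2 - 4*a - 8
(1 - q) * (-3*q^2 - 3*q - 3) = 3*q^3 - 3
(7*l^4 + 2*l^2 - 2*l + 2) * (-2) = -14*l^4 - 4*l^2 + 4*l - 4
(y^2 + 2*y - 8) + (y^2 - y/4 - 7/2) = 2*y^2 + 7*y/4 - 23/2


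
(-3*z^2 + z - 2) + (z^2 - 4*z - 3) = -2*z^2 - 3*z - 5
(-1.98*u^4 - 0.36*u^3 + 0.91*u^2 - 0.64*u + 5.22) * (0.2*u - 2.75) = -0.396*u^5 + 5.373*u^4 + 1.172*u^3 - 2.6305*u^2 + 2.804*u - 14.355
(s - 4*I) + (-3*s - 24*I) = -2*s - 28*I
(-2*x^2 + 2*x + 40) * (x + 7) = -2*x^3 - 12*x^2 + 54*x + 280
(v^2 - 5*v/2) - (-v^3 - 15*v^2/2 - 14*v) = v^3 + 17*v^2/2 + 23*v/2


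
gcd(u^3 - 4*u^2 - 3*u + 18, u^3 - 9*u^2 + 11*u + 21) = u - 3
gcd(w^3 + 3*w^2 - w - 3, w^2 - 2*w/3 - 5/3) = w + 1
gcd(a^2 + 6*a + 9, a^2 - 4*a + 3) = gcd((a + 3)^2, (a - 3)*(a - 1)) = 1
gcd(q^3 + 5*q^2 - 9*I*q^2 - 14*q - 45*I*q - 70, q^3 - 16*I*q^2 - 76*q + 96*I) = q - 2*I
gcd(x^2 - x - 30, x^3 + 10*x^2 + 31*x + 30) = x + 5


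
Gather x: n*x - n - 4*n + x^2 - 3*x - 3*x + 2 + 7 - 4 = -5*n + x^2 + x*(n - 6) + 5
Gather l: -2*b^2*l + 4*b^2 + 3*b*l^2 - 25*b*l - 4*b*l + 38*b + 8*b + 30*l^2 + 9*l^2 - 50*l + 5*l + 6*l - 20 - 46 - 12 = 4*b^2 + 46*b + l^2*(3*b + 39) + l*(-2*b^2 - 29*b - 39) - 78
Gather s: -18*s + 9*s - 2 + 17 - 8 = 7 - 9*s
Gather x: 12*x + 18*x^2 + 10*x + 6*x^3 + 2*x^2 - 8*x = 6*x^3 + 20*x^2 + 14*x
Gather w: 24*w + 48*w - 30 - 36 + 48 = 72*w - 18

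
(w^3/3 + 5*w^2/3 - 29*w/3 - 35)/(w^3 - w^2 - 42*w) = (-w^3 - 5*w^2 + 29*w + 105)/(3*w*(-w^2 + w + 42))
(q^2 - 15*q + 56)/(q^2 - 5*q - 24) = (q - 7)/(q + 3)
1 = 1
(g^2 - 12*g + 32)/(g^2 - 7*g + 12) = (g - 8)/(g - 3)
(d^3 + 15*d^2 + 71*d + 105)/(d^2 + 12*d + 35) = d + 3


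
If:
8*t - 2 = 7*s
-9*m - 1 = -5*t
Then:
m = 5*t/9 - 1/9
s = 8*t/7 - 2/7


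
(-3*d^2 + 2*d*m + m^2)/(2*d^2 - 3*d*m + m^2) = (-3*d - m)/(2*d - m)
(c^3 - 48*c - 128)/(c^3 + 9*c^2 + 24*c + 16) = (c - 8)/(c + 1)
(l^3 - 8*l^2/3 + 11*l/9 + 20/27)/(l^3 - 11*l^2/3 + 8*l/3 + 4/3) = (l^2 - 3*l + 20/9)/(l^2 - 4*l + 4)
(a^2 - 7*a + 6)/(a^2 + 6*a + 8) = (a^2 - 7*a + 6)/(a^2 + 6*a + 8)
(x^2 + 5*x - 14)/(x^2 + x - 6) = (x + 7)/(x + 3)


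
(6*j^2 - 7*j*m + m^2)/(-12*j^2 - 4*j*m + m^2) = (-j + m)/(2*j + m)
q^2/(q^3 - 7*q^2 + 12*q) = q/(q^2 - 7*q + 12)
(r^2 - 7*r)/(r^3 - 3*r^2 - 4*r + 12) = r*(r - 7)/(r^3 - 3*r^2 - 4*r + 12)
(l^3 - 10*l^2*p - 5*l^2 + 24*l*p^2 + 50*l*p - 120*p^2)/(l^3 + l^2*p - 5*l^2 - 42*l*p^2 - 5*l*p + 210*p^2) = (l - 4*p)/(l + 7*p)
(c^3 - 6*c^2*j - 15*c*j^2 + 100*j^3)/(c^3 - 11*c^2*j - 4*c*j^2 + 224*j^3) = (c^2 - 10*c*j + 25*j^2)/(c^2 - 15*c*j + 56*j^2)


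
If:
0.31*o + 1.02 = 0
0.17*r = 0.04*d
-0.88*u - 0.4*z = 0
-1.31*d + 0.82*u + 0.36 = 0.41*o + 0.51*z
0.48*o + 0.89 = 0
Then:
No Solution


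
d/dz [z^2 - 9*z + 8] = 2*z - 9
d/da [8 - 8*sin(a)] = -8*cos(a)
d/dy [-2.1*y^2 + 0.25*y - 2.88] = 0.25 - 4.2*y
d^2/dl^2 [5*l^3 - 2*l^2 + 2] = 30*l - 4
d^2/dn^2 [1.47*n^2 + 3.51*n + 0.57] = 2.94000000000000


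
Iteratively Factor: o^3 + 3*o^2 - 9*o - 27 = (o + 3)*(o^2 - 9) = (o + 3)^2*(o - 3)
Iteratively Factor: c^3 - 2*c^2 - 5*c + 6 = (c - 1)*(c^2 - c - 6) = (c - 1)*(c + 2)*(c - 3)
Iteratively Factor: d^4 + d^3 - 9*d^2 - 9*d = (d + 3)*(d^3 - 2*d^2 - 3*d) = (d - 3)*(d + 3)*(d^2 + d) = (d - 3)*(d + 1)*(d + 3)*(d)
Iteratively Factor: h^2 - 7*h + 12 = (h - 4)*(h - 3)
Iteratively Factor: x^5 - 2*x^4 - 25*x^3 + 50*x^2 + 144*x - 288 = (x - 3)*(x^4 + x^3 - 22*x^2 - 16*x + 96) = (x - 3)*(x + 3)*(x^3 - 2*x^2 - 16*x + 32) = (x - 3)*(x - 2)*(x + 3)*(x^2 - 16) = (x - 3)*(x - 2)*(x + 3)*(x + 4)*(x - 4)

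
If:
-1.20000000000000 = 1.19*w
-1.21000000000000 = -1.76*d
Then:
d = 0.69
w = -1.01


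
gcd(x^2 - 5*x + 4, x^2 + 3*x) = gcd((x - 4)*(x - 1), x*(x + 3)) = 1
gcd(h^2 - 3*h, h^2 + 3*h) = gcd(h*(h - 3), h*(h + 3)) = h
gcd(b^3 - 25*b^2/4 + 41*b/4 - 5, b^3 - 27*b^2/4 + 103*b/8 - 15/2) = b^2 - 21*b/4 + 5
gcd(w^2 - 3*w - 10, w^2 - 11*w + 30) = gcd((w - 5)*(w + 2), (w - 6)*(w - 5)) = w - 5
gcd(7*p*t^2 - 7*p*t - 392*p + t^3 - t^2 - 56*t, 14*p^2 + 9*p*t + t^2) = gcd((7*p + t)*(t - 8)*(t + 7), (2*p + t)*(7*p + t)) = 7*p + t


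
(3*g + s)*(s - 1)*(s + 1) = 3*g*s^2 - 3*g + s^3 - s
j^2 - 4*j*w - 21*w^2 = (j - 7*w)*(j + 3*w)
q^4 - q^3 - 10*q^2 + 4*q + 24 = (q - 3)*(q - 2)*(q + 2)^2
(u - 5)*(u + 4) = u^2 - u - 20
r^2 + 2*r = r*(r + 2)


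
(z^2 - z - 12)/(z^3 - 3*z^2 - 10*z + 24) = 1/(z - 2)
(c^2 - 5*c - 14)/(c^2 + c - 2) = (c - 7)/(c - 1)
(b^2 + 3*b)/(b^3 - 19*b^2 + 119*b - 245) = b*(b + 3)/(b^3 - 19*b^2 + 119*b - 245)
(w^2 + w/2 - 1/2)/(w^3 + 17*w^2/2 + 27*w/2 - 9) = (w + 1)/(w^2 + 9*w + 18)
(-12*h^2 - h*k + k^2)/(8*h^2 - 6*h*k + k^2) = (-3*h - k)/(2*h - k)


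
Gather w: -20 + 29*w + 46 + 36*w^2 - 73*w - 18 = 36*w^2 - 44*w + 8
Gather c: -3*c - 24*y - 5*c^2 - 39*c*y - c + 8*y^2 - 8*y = -5*c^2 + c*(-39*y - 4) + 8*y^2 - 32*y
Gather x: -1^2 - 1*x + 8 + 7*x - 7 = 6*x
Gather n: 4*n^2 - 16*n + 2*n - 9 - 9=4*n^2 - 14*n - 18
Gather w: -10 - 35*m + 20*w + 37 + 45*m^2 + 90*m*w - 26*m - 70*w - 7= 45*m^2 - 61*m + w*(90*m - 50) + 20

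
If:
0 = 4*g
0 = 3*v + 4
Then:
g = 0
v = -4/3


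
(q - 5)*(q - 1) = q^2 - 6*q + 5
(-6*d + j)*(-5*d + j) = 30*d^2 - 11*d*j + j^2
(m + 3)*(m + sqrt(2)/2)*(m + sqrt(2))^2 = m^4 + 3*m^3 + 5*sqrt(2)*m^3/2 + 4*m^2 + 15*sqrt(2)*m^2/2 + sqrt(2)*m + 12*m + 3*sqrt(2)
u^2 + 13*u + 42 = (u + 6)*(u + 7)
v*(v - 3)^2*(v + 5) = v^4 - v^3 - 21*v^2 + 45*v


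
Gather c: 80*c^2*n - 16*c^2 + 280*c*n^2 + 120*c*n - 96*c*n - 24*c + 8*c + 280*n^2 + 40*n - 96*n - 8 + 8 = c^2*(80*n - 16) + c*(280*n^2 + 24*n - 16) + 280*n^2 - 56*n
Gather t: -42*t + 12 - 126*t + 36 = 48 - 168*t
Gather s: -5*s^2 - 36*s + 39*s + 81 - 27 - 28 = -5*s^2 + 3*s + 26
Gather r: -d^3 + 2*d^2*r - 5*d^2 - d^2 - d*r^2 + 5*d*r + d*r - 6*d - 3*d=-d^3 - 6*d^2 - d*r^2 - 9*d + r*(2*d^2 + 6*d)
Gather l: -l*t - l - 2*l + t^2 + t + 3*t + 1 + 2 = l*(-t - 3) + t^2 + 4*t + 3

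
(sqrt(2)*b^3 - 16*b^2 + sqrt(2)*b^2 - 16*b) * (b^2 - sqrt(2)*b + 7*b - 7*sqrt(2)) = sqrt(2)*b^5 - 18*b^4 + 8*sqrt(2)*b^4 - 144*b^3 + 23*sqrt(2)*b^3 - 126*b^2 + 128*sqrt(2)*b^2 + 112*sqrt(2)*b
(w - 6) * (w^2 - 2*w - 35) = w^3 - 8*w^2 - 23*w + 210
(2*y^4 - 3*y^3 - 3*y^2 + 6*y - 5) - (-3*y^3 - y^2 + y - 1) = 2*y^4 - 2*y^2 + 5*y - 4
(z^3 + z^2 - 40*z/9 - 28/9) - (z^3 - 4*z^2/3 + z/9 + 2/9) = 7*z^2/3 - 41*z/9 - 10/3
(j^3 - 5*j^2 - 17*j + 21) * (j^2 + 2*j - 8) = j^5 - 3*j^4 - 35*j^3 + 27*j^2 + 178*j - 168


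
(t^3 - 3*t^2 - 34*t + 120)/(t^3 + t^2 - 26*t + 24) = (t - 5)/(t - 1)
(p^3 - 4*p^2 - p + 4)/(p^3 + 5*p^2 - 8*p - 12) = (p^2 - 5*p + 4)/(p^2 + 4*p - 12)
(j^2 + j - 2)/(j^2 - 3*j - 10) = (j - 1)/(j - 5)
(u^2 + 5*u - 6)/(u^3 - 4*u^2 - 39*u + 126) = (u - 1)/(u^2 - 10*u + 21)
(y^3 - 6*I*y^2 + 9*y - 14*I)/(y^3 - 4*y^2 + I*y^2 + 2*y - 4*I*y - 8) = (y - 7*I)/(y - 4)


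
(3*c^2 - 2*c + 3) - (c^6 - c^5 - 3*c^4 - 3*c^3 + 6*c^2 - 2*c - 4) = -c^6 + c^5 + 3*c^4 + 3*c^3 - 3*c^2 + 7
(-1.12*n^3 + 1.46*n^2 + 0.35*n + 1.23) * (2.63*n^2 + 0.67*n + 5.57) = -2.9456*n^5 + 3.0894*n^4 - 4.3397*n^3 + 11.6016*n^2 + 2.7736*n + 6.8511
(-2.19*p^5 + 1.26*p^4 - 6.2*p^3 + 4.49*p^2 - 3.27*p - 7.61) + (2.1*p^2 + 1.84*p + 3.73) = -2.19*p^5 + 1.26*p^4 - 6.2*p^3 + 6.59*p^2 - 1.43*p - 3.88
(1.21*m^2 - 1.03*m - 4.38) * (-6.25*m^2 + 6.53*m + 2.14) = -7.5625*m^4 + 14.3388*m^3 + 23.2385*m^2 - 30.8056*m - 9.3732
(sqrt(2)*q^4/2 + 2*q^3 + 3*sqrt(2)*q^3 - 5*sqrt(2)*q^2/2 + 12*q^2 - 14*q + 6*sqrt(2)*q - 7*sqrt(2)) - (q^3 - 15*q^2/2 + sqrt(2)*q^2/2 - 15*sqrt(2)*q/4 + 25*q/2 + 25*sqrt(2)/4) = sqrt(2)*q^4/2 + q^3 + 3*sqrt(2)*q^3 - 3*sqrt(2)*q^2 + 39*q^2/2 - 53*q/2 + 39*sqrt(2)*q/4 - 53*sqrt(2)/4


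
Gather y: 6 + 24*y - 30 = 24*y - 24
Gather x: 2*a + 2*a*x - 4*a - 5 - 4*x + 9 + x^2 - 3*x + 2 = -2*a + x^2 + x*(2*a - 7) + 6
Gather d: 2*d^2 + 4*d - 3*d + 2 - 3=2*d^2 + d - 1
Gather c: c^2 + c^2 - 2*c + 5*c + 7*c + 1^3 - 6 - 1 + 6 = 2*c^2 + 10*c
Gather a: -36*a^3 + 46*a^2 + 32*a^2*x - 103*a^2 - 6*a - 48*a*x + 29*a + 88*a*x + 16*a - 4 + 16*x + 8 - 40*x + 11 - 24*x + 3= -36*a^3 + a^2*(32*x - 57) + a*(40*x + 39) - 48*x + 18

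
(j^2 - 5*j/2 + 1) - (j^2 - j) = 1 - 3*j/2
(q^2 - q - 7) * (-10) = -10*q^2 + 10*q + 70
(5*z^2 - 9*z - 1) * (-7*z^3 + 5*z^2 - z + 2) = -35*z^5 + 88*z^4 - 43*z^3 + 14*z^2 - 17*z - 2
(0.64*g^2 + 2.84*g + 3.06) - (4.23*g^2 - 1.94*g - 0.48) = -3.59*g^2 + 4.78*g + 3.54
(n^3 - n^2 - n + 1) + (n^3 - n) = 2*n^3 - n^2 - 2*n + 1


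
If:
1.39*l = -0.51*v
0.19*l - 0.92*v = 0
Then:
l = 0.00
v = 0.00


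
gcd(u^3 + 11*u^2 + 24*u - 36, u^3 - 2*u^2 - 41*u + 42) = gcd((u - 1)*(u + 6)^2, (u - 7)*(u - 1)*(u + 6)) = u^2 + 5*u - 6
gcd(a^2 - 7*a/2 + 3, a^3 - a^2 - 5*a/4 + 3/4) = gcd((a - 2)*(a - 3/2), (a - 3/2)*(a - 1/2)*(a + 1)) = a - 3/2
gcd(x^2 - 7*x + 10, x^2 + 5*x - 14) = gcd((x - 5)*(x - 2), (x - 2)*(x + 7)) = x - 2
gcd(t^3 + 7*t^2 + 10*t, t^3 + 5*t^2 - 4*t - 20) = t^2 + 7*t + 10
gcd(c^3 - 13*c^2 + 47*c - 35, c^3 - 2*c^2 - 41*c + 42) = c^2 - 8*c + 7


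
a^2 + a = a*(a + 1)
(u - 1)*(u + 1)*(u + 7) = u^3 + 7*u^2 - u - 7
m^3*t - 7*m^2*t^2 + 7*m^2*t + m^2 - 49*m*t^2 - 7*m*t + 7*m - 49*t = (m + 7)*(m - 7*t)*(m*t + 1)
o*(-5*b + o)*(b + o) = -5*b^2*o - 4*b*o^2 + o^3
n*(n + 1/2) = n^2 + n/2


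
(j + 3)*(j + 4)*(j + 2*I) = j^3 + 7*j^2 + 2*I*j^2 + 12*j + 14*I*j + 24*I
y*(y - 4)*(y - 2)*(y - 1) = y^4 - 7*y^3 + 14*y^2 - 8*y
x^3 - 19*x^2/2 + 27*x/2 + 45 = (x - 6)*(x - 5)*(x + 3/2)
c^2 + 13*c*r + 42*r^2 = (c + 6*r)*(c + 7*r)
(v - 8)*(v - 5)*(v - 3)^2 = v^4 - 19*v^3 + 127*v^2 - 357*v + 360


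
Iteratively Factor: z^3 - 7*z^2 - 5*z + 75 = (z - 5)*(z^2 - 2*z - 15) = (z - 5)*(z + 3)*(z - 5)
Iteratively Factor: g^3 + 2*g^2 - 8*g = (g)*(g^2 + 2*g - 8) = g*(g - 2)*(g + 4)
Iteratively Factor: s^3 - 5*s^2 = (s - 5)*(s^2) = s*(s - 5)*(s)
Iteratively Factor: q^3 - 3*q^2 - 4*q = (q - 4)*(q^2 + q) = q*(q - 4)*(q + 1)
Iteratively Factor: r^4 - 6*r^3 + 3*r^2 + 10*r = (r + 1)*(r^3 - 7*r^2 + 10*r) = (r - 5)*(r + 1)*(r^2 - 2*r) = (r - 5)*(r - 2)*(r + 1)*(r)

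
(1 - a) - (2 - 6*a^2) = 6*a^2 - a - 1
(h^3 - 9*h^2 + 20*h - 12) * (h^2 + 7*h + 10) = h^5 - 2*h^4 - 33*h^3 + 38*h^2 + 116*h - 120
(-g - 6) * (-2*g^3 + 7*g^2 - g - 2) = 2*g^4 + 5*g^3 - 41*g^2 + 8*g + 12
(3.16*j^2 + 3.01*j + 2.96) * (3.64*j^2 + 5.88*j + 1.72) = 11.5024*j^4 + 29.5372*j^3 + 33.9084*j^2 + 22.582*j + 5.0912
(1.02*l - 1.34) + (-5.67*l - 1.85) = -4.65*l - 3.19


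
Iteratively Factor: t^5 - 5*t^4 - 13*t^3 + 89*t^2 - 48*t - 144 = (t - 4)*(t^4 - t^3 - 17*t^2 + 21*t + 36) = (t - 4)*(t - 3)*(t^3 + 2*t^2 - 11*t - 12) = (t - 4)*(t - 3)*(t + 1)*(t^2 + t - 12) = (t - 4)*(t - 3)*(t + 1)*(t + 4)*(t - 3)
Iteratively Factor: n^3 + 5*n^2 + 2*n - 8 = (n - 1)*(n^2 + 6*n + 8) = (n - 1)*(n + 4)*(n + 2)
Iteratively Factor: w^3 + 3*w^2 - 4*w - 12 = (w - 2)*(w^2 + 5*w + 6) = (w - 2)*(w + 2)*(w + 3)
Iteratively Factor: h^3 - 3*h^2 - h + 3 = (h - 1)*(h^2 - 2*h - 3) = (h - 1)*(h + 1)*(h - 3)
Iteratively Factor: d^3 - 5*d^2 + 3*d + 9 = (d - 3)*(d^2 - 2*d - 3) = (d - 3)*(d + 1)*(d - 3)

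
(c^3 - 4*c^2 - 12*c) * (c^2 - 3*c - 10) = c^5 - 7*c^4 - 10*c^3 + 76*c^2 + 120*c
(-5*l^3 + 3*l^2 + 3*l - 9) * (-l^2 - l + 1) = 5*l^5 + 2*l^4 - 11*l^3 + 9*l^2 + 12*l - 9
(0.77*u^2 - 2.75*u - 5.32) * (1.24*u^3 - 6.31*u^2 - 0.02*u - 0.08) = 0.9548*u^5 - 8.2687*u^4 + 10.7403*u^3 + 33.5626*u^2 + 0.3264*u + 0.4256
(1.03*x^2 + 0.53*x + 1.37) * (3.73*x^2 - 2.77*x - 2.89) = 3.8419*x^4 - 0.8762*x^3 + 0.6653*x^2 - 5.3266*x - 3.9593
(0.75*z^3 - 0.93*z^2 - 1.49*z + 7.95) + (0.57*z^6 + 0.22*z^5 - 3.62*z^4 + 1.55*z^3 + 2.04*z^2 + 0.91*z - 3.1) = 0.57*z^6 + 0.22*z^5 - 3.62*z^4 + 2.3*z^3 + 1.11*z^2 - 0.58*z + 4.85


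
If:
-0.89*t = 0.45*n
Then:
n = -1.97777777777778*t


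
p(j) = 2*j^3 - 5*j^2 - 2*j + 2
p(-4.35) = -248.54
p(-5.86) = -560.44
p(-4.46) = -265.97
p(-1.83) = -23.34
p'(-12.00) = 982.00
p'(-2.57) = 63.33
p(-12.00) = -4150.00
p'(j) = 6*j^2 - 10*j - 2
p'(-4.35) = 155.04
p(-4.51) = -274.15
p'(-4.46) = 161.95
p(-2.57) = -59.83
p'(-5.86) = 262.64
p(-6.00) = -598.00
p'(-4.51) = 165.14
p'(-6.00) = 274.00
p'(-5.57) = 239.85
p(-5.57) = -487.60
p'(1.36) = -4.50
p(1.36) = -4.94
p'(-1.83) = 36.39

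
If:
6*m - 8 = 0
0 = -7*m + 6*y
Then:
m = 4/3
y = 14/9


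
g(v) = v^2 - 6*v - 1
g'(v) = 2*v - 6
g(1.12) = -6.47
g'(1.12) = -3.76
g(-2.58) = 21.14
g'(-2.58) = -11.16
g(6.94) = 5.52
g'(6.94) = 7.88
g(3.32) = -9.90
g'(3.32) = 0.64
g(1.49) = -7.72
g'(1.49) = -3.02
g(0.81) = -5.20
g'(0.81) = -4.38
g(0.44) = -3.45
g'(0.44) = -5.12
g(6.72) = 3.84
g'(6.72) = 7.44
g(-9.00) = 134.00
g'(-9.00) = -24.00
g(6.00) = -1.00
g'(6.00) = 6.00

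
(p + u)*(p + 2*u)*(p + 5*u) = p^3 + 8*p^2*u + 17*p*u^2 + 10*u^3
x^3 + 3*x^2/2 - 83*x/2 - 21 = (x - 6)*(x + 1/2)*(x + 7)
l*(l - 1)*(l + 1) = l^3 - l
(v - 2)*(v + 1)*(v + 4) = v^3 + 3*v^2 - 6*v - 8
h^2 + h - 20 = (h - 4)*(h + 5)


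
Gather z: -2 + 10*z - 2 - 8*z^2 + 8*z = -8*z^2 + 18*z - 4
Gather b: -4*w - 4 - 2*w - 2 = -6*w - 6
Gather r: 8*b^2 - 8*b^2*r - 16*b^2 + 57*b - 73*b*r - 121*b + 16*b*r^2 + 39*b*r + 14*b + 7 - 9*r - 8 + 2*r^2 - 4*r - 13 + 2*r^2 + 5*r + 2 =-8*b^2 - 50*b + r^2*(16*b + 4) + r*(-8*b^2 - 34*b - 8) - 12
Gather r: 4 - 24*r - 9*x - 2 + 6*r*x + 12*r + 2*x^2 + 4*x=r*(6*x - 12) + 2*x^2 - 5*x + 2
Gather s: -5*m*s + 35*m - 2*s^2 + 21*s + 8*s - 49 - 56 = 35*m - 2*s^2 + s*(29 - 5*m) - 105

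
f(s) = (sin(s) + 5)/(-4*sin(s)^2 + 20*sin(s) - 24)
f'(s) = (8*sin(s)*cos(s) - 20*cos(s))*(sin(s) + 5)/(-4*sin(s)^2 + 20*sin(s) - 24)^2 + cos(s)/(-4*sin(s)^2 + 20*sin(s) - 24)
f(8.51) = -0.54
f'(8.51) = 0.48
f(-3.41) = -0.28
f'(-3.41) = 0.30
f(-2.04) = -0.09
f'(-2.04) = 0.03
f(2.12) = -0.59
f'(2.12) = 0.47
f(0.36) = -0.31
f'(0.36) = -0.34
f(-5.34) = -0.56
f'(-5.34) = -0.48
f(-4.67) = -0.75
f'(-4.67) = 0.05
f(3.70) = -0.13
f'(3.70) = 0.10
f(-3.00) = -0.18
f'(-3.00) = 0.18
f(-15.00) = -0.11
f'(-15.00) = 0.08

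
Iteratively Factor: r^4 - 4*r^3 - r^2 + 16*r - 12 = (r - 2)*(r^3 - 2*r^2 - 5*r + 6) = (r - 3)*(r - 2)*(r^2 + r - 2) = (r - 3)*(r - 2)*(r - 1)*(r + 2)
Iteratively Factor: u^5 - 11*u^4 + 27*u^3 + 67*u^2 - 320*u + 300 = (u - 5)*(u^4 - 6*u^3 - 3*u^2 + 52*u - 60) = (u - 5)^2*(u^3 - u^2 - 8*u + 12) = (u - 5)^2*(u - 2)*(u^2 + u - 6) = (u - 5)^2*(u - 2)*(u + 3)*(u - 2)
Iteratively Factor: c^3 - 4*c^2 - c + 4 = (c - 4)*(c^2 - 1) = (c - 4)*(c - 1)*(c + 1)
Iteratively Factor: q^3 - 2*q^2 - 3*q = (q + 1)*(q^2 - 3*q) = q*(q + 1)*(q - 3)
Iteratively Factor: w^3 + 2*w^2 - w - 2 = (w + 2)*(w^2 - 1) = (w - 1)*(w + 2)*(w + 1)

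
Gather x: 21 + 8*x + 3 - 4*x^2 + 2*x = -4*x^2 + 10*x + 24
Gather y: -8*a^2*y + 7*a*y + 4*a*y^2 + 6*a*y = 4*a*y^2 + y*(-8*a^2 + 13*a)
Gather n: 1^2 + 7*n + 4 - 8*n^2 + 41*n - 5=-8*n^2 + 48*n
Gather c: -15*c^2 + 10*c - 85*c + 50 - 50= -15*c^2 - 75*c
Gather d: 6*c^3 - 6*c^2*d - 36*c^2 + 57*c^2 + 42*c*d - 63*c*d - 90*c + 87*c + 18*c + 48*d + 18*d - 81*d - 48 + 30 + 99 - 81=6*c^3 + 21*c^2 + 15*c + d*(-6*c^2 - 21*c - 15)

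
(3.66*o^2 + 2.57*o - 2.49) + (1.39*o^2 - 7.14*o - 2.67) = 5.05*o^2 - 4.57*o - 5.16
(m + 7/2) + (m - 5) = 2*m - 3/2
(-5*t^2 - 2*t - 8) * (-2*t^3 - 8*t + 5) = 10*t^5 + 4*t^4 + 56*t^3 - 9*t^2 + 54*t - 40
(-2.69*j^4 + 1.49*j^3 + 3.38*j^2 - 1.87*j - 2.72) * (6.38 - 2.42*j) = 6.5098*j^5 - 20.768*j^4 + 1.3266*j^3 + 26.0898*j^2 - 5.3482*j - 17.3536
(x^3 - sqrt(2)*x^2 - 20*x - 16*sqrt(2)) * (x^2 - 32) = x^5 - sqrt(2)*x^4 - 52*x^3 + 16*sqrt(2)*x^2 + 640*x + 512*sqrt(2)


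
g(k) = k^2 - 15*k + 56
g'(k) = 2*k - 15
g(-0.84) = 69.31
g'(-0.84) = -16.68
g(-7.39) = 221.46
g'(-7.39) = -29.78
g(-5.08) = 158.01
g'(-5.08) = -25.16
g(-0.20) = 59.04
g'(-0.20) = -15.40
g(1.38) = 37.20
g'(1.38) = -12.24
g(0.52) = 48.47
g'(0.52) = -13.96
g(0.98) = 42.26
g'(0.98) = -13.04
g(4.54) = 8.51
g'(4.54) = -5.92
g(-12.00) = 380.00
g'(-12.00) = -39.00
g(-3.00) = 110.00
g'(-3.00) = -21.00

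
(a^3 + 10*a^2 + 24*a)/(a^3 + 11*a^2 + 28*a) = (a + 6)/(a + 7)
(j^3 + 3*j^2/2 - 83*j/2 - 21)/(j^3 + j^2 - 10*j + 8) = (j^3 + 3*j^2/2 - 83*j/2 - 21)/(j^3 + j^2 - 10*j + 8)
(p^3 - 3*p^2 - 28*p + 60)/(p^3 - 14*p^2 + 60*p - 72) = (p + 5)/(p - 6)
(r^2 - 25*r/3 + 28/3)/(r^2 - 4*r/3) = (r - 7)/r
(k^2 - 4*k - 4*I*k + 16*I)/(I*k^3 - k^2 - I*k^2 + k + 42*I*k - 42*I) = (-I*k^2 + 4*k*(-1 + I) + 16)/(k^3 + k^2*(-1 + I) + k*(42 - I) - 42)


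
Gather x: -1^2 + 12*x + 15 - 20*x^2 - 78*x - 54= -20*x^2 - 66*x - 40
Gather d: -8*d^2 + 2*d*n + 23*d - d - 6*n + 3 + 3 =-8*d^2 + d*(2*n + 22) - 6*n + 6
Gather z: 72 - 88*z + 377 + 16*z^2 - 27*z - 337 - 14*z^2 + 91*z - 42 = 2*z^2 - 24*z + 70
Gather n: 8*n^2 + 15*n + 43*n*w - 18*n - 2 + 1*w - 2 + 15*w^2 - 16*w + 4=8*n^2 + n*(43*w - 3) + 15*w^2 - 15*w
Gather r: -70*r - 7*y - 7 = -70*r - 7*y - 7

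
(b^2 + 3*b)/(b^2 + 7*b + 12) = b/(b + 4)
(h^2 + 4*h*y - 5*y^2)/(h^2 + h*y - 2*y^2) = (h + 5*y)/(h + 2*y)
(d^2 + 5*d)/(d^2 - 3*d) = (d + 5)/(d - 3)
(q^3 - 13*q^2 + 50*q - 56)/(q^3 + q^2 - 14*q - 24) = (q^2 - 9*q + 14)/(q^2 + 5*q + 6)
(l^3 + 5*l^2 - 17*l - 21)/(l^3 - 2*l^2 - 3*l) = (l + 7)/l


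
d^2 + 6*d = d*(d + 6)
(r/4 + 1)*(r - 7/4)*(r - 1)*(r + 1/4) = r^4/4 + 3*r^3/8 - 143*r^2/64 + 75*r/64 + 7/16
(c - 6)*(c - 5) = c^2 - 11*c + 30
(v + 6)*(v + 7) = v^2 + 13*v + 42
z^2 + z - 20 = (z - 4)*(z + 5)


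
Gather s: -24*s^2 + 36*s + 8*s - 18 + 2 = -24*s^2 + 44*s - 16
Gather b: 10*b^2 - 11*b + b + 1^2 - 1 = 10*b^2 - 10*b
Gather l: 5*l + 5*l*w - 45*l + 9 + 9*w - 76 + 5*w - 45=l*(5*w - 40) + 14*w - 112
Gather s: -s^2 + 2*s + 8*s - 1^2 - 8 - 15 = -s^2 + 10*s - 24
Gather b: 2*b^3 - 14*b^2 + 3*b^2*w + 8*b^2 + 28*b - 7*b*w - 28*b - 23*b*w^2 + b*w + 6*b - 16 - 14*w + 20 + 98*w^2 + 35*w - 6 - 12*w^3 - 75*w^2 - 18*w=2*b^3 + b^2*(3*w - 6) + b*(-23*w^2 - 6*w + 6) - 12*w^3 + 23*w^2 + 3*w - 2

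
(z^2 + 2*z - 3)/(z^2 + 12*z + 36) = (z^2 + 2*z - 3)/(z^2 + 12*z + 36)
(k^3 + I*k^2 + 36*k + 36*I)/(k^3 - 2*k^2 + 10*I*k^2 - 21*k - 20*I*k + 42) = (k^3 + I*k^2 + 36*k + 36*I)/(k^3 + k^2*(-2 + 10*I) + k*(-21 - 20*I) + 42)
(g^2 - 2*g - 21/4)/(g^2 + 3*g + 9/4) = (2*g - 7)/(2*g + 3)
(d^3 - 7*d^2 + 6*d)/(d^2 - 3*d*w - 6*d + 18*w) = d*(1 - d)/(-d + 3*w)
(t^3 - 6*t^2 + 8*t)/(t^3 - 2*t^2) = (t - 4)/t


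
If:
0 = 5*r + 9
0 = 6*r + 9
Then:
No Solution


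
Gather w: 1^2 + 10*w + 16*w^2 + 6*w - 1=16*w^2 + 16*w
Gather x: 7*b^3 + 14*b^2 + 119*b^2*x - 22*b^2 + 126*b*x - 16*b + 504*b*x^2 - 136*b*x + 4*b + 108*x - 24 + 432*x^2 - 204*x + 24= 7*b^3 - 8*b^2 - 12*b + x^2*(504*b + 432) + x*(119*b^2 - 10*b - 96)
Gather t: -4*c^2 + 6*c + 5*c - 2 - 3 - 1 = -4*c^2 + 11*c - 6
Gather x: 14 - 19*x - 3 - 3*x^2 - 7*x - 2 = -3*x^2 - 26*x + 9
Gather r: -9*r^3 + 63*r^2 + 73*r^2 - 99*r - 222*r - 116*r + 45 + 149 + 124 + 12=-9*r^3 + 136*r^2 - 437*r + 330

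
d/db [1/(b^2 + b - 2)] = (-2*b - 1)/(b^2 + b - 2)^2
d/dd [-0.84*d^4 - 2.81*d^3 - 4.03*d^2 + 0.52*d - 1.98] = -3.36*d^3 - 8.43*d^2 - 8.06*d + 0.52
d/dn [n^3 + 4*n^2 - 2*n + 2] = 3*n^2 + 8*n - 2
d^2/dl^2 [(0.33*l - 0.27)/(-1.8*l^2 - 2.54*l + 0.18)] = (-(0.33*l - 0.27)*(3.6*l + 2.54)*(7.2*l + 5.08) + (3.564*l + 0.7044)*(1.8*l^2 + 2.54*l - 0.18))/(1.8*l^2 + 2.54*l - 0.18)^3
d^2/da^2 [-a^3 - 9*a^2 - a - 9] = -6*a - 18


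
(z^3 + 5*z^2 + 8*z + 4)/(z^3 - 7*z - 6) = (z + 2)/(z - 3)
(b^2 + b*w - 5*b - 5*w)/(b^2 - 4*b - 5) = (b + w)/(b + 1)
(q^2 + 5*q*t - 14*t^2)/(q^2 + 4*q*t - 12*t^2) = (q + 7*t)/(q + 6*t)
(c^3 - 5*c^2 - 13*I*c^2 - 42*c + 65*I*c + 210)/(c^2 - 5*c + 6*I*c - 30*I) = (c^2 - 13*I*c - 42)/(c + 6*I)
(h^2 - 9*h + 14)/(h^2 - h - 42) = (h - 2)/(h + 6)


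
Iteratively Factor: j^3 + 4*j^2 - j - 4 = (j - 1)*(j^2 + 5*j + 4) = (j - 1)*(j + 4)*(j + 1)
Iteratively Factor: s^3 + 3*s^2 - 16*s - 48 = (s + 4)*(s^2 - s - 12) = (s - 4)*(s + 4)*(s + 3)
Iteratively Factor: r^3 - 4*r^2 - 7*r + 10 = (r + 2)*(r^2 - 6*r + 5) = (r - 1)*(r + 2)*(r - 5)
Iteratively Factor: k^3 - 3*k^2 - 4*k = (k + 1)*(k^2 - 4*k) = (k - 4)*(k + 1)*(k)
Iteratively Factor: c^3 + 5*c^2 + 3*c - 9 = (c + 3)*(c^2 + 2*c - 3) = (c + 3)^2*(c - 1)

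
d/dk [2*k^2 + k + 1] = 4*k + 1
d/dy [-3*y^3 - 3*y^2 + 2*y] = -9*y^2 - 6*y + 2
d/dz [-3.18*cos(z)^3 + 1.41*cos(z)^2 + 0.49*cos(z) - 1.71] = (9.54*cos(z)^2 - 2.82*cos(z) - 0.49)*sin(z)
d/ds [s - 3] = 1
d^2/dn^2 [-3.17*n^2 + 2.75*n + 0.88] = -6.34000000000000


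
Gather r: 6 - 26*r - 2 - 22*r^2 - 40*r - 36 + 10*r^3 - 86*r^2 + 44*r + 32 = 10*r^3 - 108*r^2 - 22*r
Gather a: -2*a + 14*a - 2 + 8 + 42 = 12*a + 48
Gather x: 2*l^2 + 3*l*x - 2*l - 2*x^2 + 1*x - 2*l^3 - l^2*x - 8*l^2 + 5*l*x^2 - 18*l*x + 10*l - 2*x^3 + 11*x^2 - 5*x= -2*l^3 - 6*l^2 + 8*l - 2*x^3 + x^2*(5*l + 9) + x*(-l^2 - 15*l - 4)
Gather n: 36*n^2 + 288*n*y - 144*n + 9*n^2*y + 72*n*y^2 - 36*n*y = n^2*(9*y + 36) + n*(72*y^2 + 252*y - 144)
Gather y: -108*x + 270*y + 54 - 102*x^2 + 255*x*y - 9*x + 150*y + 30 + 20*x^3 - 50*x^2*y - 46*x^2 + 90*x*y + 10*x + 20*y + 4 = 20*x^3 - 148*x^2 - 107*x + y*(-50*x^2 + 345*x + 440) + 88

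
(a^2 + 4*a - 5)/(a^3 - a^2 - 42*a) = (-a^2 - 4*a + 5)/(a*(-a^2 + a + 42))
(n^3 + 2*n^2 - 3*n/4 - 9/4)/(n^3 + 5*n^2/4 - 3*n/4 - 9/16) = 4*(2*n^2 + n - 3)/(8*n^2 - 2*n - 3)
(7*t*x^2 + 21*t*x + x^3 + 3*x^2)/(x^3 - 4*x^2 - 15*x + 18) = x*(7*t + x)/(x^2 - 7*x + 6)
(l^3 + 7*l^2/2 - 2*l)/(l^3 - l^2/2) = (l + 4)/l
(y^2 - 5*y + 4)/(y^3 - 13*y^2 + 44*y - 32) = 1/(y - 8)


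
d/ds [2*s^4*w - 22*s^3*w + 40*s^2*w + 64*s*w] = 2*w*(4*s^3 - 33*s^2 + 40*s + 32)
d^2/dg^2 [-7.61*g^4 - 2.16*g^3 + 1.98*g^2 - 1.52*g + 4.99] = -91.32*g^2 - 12.96*g + 3.96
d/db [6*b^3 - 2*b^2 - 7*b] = 18*b^2 - 4*b - 7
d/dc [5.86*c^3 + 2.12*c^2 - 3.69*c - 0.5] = 17.58*c^2 + 4.24*c - 3.69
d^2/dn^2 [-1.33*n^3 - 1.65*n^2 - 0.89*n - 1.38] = -7.98*n - 3.3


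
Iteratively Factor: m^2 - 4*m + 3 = (m - 1)*(m - 3)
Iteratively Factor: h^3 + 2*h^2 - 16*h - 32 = (h - 4)*(h^2 + 6*h + 8) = (h - 4)*(h + 2)*(h + 4)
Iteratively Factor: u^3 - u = (u)*(u^2 - 1) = u*(u - 1)*(u + 1)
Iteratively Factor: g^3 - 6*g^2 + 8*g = (g)*(g^2 - 6*g + 8) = g*(g - 2)*(g - 4)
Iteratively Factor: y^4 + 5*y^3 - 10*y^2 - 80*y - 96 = (y + 3)*(y^3 + 2*y^2 - 16*y - 32) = (y - 4)*(y + 3)*(y^2 + 6*y + 8) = (y - 4)*(y + 2)*(y + 3)*(y + 4)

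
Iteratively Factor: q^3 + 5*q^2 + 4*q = (q + 4)*(q^2 + q) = (q + 1)*(q + 4)*(q)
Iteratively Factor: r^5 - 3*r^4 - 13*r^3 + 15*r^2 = (r - 5)*(r^4 + 2*r^3 - 3*r^2) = (r - 5)*(r - 1)*(r^3 + 3*r^2) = r*(r - 5)*(r - 1)*(r^2 + 3*r) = r*(r - 5)*(r - 1)*(r + 3)*(r)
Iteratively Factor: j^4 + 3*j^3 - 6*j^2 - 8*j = (j + 1)*(j^3 + 2*j^2 - 8*j) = (j + 1)*(j + 4)*(j^2 - 2*j) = j*(j + 1)*(j + 4)*(j - 2)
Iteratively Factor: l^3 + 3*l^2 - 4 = (l + 2)*(l^2 + l - 2) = (l - 1)*(l + 2)*(l + 2)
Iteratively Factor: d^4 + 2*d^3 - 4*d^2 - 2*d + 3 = (d - 1)*(d^3 + 3*d^2 - d - 3) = (d - 1)*(d + 3)*(d^2 - 1) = (d - 1)^2*(d + 3)*(d + 1)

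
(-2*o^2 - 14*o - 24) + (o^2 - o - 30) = -o^2 - 15*o - 54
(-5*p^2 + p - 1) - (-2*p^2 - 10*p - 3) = -3*p^2 + 11*p + 2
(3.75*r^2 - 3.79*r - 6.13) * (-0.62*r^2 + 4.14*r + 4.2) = -2.325*r^4 + 17.8748*r^3 + 3.86*r^2 - 41.2962*r - 25.746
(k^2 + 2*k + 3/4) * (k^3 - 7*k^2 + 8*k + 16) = k^5 - 5*k^4 - 21*k^3/4 + 107*k^2/4 + 38*k + 12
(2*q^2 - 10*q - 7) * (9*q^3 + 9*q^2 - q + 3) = 18*q^5 - 72*q^4 - 155*q^3 - 47*q^2 - 23*q - 21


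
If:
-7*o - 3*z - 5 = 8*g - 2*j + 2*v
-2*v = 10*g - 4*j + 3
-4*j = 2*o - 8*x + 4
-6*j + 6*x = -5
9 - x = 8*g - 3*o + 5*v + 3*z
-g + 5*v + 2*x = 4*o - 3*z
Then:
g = 229/168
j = 69/56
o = -241/84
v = -983/168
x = 67/168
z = 1541/252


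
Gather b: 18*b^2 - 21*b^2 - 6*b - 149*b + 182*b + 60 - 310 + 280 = -3*b^2 + 27*b + 30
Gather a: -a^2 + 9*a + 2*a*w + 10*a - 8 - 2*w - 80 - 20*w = -a^2 + a*(2*w + 19) - 22*w - 88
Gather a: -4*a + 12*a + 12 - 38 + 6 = 8*a - 20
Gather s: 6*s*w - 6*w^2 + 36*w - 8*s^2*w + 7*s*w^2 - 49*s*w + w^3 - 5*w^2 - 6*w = -8*s^2*w + s*(7*w^2 - 43*w) + w^3 - 11*w^2 + 30*w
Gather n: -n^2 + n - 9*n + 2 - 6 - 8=-n^2 - 8*n - 12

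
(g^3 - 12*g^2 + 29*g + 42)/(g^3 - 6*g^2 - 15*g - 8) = (g^2 - 13*g + 42)/(g^2 - 7*g - 8)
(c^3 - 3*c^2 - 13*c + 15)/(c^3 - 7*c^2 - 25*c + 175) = (c^2 + 2*c - 3)/(c^2 - 2*c - 35)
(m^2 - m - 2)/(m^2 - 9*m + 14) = (m + 1)/(m - 7)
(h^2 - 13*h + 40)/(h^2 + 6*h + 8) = (h^2 - 13*h + 40)/(h^2 + 6*h + 8)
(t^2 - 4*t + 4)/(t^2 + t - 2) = (t^2 - 4*t + 4)/(t^2 + t - 2)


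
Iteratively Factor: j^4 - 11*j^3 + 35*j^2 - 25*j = (j - 5)*(j^3 - 6*j^2 + 5*j) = (j - 5)^2*(j^2 - j) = (j - 5)^2*(j - 1)*(j)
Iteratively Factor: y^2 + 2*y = (y + 2)*(y)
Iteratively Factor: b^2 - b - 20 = (b + 4)*(b - 5)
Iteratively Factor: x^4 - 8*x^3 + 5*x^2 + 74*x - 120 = (x + 3)*(x^3 - 11*x^2 + 38*x - 40) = (x - 4)*(x + 3)*(x^2 - 7*x + 10) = (x - 5)*(x - 4)*(x + 3)*(x - 2)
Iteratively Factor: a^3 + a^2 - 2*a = (a - 1)*(a^2 + 2*a) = (a - 1)*(a + 2)*(a)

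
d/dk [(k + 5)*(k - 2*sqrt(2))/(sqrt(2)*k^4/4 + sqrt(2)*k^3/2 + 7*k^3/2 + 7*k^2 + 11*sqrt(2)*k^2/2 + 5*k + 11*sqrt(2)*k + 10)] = 4*(-2*(k + 5)*(k - 2*sqrt(2))*(2*sqrt(2)*k^3 + 3*sqrt(2)*k^2 + 21*k^2 + 28*k + 22*sqrt(2)*k + 10 + 22*sqrt(2)) + (2*k - 2*sqrt(2) + 5)*(sqrt(2)*k^4 + 2*sqrt(2)*k^3 + 14*k^3 + 28*k^2 + 22*sqrt(2)*k^2 + 20*k + 44*sqrt(2)*k + 40))/(sqrt(2)*k^4 + 2*sqrt(2)*k^3 + 14*k^3 + 28*k^2 + 22*sqrt(2)*k^2 + 20*k + 44*sqrt(2)*k + 40)^2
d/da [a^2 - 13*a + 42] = 2*a - 13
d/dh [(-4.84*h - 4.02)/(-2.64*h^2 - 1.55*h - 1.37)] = (-12.7776*h^2 - 21.2256*h + 0.399800000000001)/(6.9696*h^4 + 8.184*h^3 + 9.6361*h^2 + 4.247*h + 1.8769)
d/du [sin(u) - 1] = cos(u)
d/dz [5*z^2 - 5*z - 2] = 10*z - 5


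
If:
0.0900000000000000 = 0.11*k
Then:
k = 0.82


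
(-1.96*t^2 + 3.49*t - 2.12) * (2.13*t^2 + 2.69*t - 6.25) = -4.1748*t^4 + 2.1613*t^3 + 17.1225*t^2 - 27.5153*t + 13.25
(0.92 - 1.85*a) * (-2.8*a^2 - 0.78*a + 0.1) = 5.18*a^3 - 1.133*a^2 - 0.9026*a + 0.092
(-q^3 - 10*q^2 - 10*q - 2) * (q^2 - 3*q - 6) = -q^5 - 7*q^4 + 26*q^3 + 88*q^2 + 66*q + 12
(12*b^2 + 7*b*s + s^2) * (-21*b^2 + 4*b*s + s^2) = -252*b^4 - 99*b^3*s + 19*b^2*s^2 + 11*b*s^3 + s^4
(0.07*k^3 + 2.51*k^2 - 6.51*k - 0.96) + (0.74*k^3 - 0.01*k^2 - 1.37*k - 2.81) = 0.81*k^3 + 2.5*k^2 - 7.88*k - 3.77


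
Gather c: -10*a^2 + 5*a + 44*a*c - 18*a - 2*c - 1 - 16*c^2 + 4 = -10*a^2 - 13*a - 16*c^2 + c*(44*a - 2) + 3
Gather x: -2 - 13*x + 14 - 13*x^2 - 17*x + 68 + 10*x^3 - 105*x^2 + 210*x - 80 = 10*x^3 - 118*x^2 + 180*x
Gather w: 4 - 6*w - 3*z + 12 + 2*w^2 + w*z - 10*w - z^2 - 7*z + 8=2*w^2 + w*(z - 16) - z^2 - 10*z + 24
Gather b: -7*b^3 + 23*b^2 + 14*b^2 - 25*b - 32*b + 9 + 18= -7*b^3 + 37*b^2 - 57*b + 27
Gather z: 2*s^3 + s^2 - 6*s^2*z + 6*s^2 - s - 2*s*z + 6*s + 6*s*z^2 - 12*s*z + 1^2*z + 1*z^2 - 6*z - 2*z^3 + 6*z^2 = 2*s^3 + 7*s^2 + 5*s - 2*z^3 + z^2*(6*s + 7) + z*(-6*s^2 - 14*s - 5)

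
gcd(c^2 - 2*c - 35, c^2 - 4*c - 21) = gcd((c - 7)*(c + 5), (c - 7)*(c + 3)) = c - 7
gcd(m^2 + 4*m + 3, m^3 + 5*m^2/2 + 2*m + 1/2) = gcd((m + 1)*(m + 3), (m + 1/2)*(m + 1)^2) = m + 1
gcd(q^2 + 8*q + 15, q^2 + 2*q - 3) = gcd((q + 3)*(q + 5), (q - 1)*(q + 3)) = q + 3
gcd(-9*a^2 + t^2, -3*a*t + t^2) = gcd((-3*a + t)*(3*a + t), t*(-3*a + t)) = -3*a + t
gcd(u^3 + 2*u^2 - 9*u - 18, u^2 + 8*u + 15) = u + 3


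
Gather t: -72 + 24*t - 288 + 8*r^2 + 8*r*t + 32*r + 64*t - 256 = 8*r^2 + 32*r + t*(8*r + 88) - 616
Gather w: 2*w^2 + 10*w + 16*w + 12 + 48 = 2*w^2 + 26*w + 60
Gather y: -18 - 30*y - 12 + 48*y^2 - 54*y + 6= 48*y^2 - 84*y - 24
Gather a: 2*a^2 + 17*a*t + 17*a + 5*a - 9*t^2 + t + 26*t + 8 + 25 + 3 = 2*a^2 + a*(17*t + 22) - 9*t^2 + 27*t + 36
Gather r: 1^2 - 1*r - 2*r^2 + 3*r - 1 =-2*r^2 + 2*r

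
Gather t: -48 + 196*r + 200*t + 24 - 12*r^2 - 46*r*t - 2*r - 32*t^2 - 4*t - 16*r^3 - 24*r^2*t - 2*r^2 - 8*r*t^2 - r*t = -16*r^3 - 14*r^2 + 194*r + t^2*(-8*r - 32) + t*(-24*r^2 - 47*r + 196) - 24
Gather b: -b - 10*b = -11*b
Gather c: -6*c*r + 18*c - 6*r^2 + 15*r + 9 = c*(18 - 6*r) - 6*r^2 + 15*r + 9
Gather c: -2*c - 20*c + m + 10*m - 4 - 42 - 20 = -22*c + 11*m - 66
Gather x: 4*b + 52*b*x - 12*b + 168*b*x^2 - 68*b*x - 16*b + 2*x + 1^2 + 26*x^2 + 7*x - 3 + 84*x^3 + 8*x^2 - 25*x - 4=-24*b + 84*x^3 + x^2*(168*b + 34) + x*(-16*b - 16) - 6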